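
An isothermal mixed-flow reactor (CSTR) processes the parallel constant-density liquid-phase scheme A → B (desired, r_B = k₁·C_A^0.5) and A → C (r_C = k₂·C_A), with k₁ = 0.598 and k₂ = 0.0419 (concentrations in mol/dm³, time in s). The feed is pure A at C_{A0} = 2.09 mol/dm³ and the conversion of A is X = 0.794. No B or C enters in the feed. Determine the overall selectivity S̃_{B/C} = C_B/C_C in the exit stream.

21.8

Exit C_A = C_{A0}(1−X) = 2.09×0.206 = 0.4305 mol/dm³.
A CSTR operates uniformly at the exit composition, giving r_B = 0.3924 and r_C = 0.01804 (each k·C_A^n at C_A = 0.4305).
Overall selectivity = C_B/C_C = r_Bτ/(r_Cτ) = r_B/r_C = 21.8.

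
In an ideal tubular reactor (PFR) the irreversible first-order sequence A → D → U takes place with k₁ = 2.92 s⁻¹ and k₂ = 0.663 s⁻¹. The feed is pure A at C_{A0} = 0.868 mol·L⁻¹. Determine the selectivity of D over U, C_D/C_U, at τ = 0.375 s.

6.45

Solving the coupled first-order balances gives C_D(τ) = [k₁/(k₂−k₁)]·C_{A0}·(e^(−k₁τ) − e^(−k₂τ)).
e^(−k₁τ) = e^(−2.92×0.375) = e^(−1.095) = 0.3345; e^(−k₂τ) = e^(−0.2486) = 0.7799.
C_D = 2.92×0.868/(0.663−2.92) × (0.3345−0.7799) = (-1.123)×(-0.4453) = 0.5001 mol·L⁻¹.
C_A = C_{A0}e^(−k₁τ) = 0.2904 mol·L⁻¹, so C_U = C_{A0}−C_A−C_D = 0.07752 mol·L⁻¹; C_D/C_U = 6.45.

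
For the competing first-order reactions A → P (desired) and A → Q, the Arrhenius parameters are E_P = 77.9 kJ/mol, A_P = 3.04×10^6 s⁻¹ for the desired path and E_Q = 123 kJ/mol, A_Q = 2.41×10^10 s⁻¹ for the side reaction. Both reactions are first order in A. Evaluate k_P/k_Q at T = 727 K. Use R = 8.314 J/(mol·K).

k_P/k_Q = (A_P/A_Q)·exp[−(E_P−E_Q)/(RT)] = (A_P/A_Q)·exp[(E_Q−E_P)/(RT)].
(E_Q−E_P)/(RT) = (123−77.9)×10³/(8.314×727) = 45100/6044 = 7.462.
k_P/k_Q = (3.04×10^6/2.41×10^10)·exp(7.462) = 1.261×10^-4 × 1740 = 0.219.

0.219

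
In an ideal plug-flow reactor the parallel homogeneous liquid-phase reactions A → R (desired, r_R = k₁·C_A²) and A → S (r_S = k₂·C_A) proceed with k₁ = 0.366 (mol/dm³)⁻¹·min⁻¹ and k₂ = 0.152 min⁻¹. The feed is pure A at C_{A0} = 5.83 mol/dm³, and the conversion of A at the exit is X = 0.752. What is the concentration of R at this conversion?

3.88 mol/dm³

C_A = C_{A0}(1−X) = 1.446 mol/dm³.
Along a PFR/batch, dC_S/dC_A = −r_S/(r_R+r_S) = −k₂/(k₂+k₁·C_A).
Integrating from C_{A0} to C_A: C_S = (0.152/0.366)·ln[(0.152+0.366·5.83)/(0.152+0.366·1.45)] = 0.4153·ln(2.286/0.6812) = 0.5028 mol/dm³.
Then C_R = (C_{A0}−C_A) − C_S = 4.384 − 0.5028 = 3.881 mol/dm³.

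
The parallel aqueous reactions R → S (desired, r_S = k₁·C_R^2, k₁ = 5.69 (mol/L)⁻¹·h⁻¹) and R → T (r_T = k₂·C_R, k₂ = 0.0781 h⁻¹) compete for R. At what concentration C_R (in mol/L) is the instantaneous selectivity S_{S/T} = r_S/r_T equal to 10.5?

0.144 mol/L

S_{S/T} = (k₁/k₂)·C_R ⇒ C_R = S·k₂/k₁.
= 10.5×0.0781/5.69 = 0.144 mol/L.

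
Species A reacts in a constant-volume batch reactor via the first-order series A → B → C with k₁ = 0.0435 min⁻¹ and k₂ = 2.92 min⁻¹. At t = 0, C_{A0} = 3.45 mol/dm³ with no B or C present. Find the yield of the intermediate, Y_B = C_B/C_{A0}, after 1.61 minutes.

Solving the coupled first-order balances gives C_B(t) = [k₁/(k₂−k₁)]·C_{A0}·(e^(−k₁t) − e^(−k₂t)).
e^(−k₁t) = e^(−0.0435×1.61) = e^(−0.07004) = 0.9324; e^(−k₂t) = e^(−4.701) = 0.009084.
C_B = 0.0435×3.45/(2.92−0.0435) × (0.9324−0.009084) = 0.05217×0.9233 = 0.04817 mol/dm³.
Y_B = C_B/C_{A0} = 0.04817/3.45 = 0.0140.

0.0140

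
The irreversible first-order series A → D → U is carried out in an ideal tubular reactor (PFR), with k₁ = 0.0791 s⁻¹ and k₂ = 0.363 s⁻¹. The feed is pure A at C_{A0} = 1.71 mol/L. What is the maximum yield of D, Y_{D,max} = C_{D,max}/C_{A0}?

For a first-order series the maximum intermediate yield is C_{D,max}/C_{A0} = (k₁/k₂)^[k₂/(k₂−k₁)].
= (0.0791/0.363)^(0.363/(0.363−0.0791)) = (0.2179)^(1.279) = 0.1425.

0.143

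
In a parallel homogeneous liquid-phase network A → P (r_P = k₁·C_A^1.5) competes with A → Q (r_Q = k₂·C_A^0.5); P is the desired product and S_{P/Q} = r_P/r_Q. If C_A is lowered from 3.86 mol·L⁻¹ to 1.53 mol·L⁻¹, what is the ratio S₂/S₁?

S_{P/Q} = (k₁/k₂)·C_A, so S₂/S₁ = (C_{A,2}/C_{A,1}).
= 1.53/3.86 = 0.396.

0.396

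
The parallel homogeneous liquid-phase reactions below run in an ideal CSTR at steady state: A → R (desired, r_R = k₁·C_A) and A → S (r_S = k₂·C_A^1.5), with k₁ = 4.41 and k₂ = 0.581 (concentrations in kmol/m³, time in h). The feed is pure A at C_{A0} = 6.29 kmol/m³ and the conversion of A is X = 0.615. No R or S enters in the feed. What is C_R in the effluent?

Exit C_A = C_{A0}(1−X) = 6.29×0.385 = 2.422 kmol/m³.
In a CSTR the entire volume is at exit conditions, so r_R = 4.41×2.422 = 10.68 and r_S = 0.581×2.422^1.5 = 2.189.
Fraction of consumed A going to R: r_R/(r_R+r_S) = 0.8299.
C_R = 0.8299·C_{A0}·X = 0.8299×6.29×0.615 = 3.21 kmol/m³.

3.21 kmol/m³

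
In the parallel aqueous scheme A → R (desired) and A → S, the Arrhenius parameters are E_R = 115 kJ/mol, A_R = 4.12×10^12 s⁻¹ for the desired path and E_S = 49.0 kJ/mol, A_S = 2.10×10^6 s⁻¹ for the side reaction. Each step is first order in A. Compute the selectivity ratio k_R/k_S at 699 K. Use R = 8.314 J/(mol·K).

22.9

Since both paths have the same order in A, the concentration cancels and S_{R/S} = k_R/k_S = (A_R/A_S)·exp[(E_S−E_R)/(RT)].
(E_S−E_R)/(RT) = (49.0−115)×10³/(8.314×699) = -66000/5811 = -11.36.
k_R/k_S = (4.12×10^12/2.10×10^6)·exp(-11.36) = 1.962×10^6 × 1.169×10^-5 = 22.9.
Since E_R > E_S, raising the temperature improves selectivity toward R.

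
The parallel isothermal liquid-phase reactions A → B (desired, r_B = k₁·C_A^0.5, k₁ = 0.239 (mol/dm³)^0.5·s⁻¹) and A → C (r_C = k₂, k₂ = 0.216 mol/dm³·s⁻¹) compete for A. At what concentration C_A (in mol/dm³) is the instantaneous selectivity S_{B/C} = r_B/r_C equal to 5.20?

22.1 mol/dm³

S_{B/C} = (k₁/k₂)·C_A^0.5 ⇒ C_A = (S·k₂/k₁)^(2).
= (5.20×0.216/0.239)^(2) = (4.700)^(2) = 22.1 mol/dm³.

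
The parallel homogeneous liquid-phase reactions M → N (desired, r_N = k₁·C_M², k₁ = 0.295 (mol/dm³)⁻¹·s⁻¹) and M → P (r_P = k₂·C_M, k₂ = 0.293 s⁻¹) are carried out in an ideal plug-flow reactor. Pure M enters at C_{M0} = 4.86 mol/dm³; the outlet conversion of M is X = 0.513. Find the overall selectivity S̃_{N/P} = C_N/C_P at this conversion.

C_M = C_{M0}(1−X) = 2.367 mol/dm³.
Along a PFR/batch, dC_P/dC_M = −r_P/(r_N+r_P) = −k₂/(k₂+k₁·C_M).
Integrating from C_{M0} to C_M: C_P = (0.293/0.295)·ln[(0.293+0.295·4.86)/(0.293+0.295·2.37)] = 0.9932·ln(1.727/0.9912) = 0.5513 mol/dm³.
Then C_N = (C_{M0}−C_M) − C_P = 2.493 − 0.5513 = 1.942 mol/dm³.
S̃_{N/P} = C_N/C_P = 1.942/0.5513 = 3.52.

3.52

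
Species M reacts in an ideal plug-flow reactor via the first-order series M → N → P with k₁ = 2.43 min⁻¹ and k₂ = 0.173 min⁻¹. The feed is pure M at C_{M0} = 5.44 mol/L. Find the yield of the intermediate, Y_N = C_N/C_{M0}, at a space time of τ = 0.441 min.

For first-order series with pure M initially, C_N(τ) = k₁C_{M0}/(k₂−k₁)·(e^(−k₁τ) − e^(−k₂τ)).
e^(−k₁τ) = e^(−2.43×0.441) = e^(−1.072) = 0.3424; e^(−k₂τ) = e^(−0.07629) = 0.9265.
C_N = 2.43×5.44/(0.173−2.43) × (0.3424−0.9265) = (-5.857)×(-0.5841) = 3.421 mol/L.
Y_N = C_N/C_{M0} = 3.421/5.44 = 0.629.

0.629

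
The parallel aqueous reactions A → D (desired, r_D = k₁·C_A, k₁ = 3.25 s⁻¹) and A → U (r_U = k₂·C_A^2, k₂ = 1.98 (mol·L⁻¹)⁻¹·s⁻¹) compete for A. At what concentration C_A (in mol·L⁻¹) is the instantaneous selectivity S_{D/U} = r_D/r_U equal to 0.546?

S_{D/U} = (k₁/k₂)·C_A⁻¹ ⇒ C_A = (S·k₂/k₁)^(-1).
= (0.546×1.98/3.25)^(-1) = (0.3326)^(-1) = 3.01 mol·L⁻¹.

3.01 mol·L⁻¹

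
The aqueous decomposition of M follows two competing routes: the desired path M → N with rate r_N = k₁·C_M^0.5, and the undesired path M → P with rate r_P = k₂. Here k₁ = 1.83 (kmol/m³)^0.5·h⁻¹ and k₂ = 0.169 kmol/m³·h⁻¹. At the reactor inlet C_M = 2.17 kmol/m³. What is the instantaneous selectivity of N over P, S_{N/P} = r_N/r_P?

S_{N/P} = r_N/r_P = (k₁·C_M^0.5)/(k₂) = (k₁/k₂)·C_M^0.5.
= (1.83×2.170^0.5) / (0.169) = 2.696/0.1690 = 16.0.
Since the desired path is higher order in M, keeping C_M high (PFR or concentrated feed) favours N.

16.0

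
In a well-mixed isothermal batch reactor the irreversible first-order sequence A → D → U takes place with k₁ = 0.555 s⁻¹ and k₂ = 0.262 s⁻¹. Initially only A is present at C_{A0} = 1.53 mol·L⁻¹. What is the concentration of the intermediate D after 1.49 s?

The intermediate concentration in a first-order A→B→C sequence is C_D = k₁C_{A0}(e^(−k₁t) − e^(−k₂t))/(k₂−k₁).
e^(−k₁t) = e^(−0.555×1.49) = e^(−0.8270) = 0.4374; e^(−k₂t) = e^(−0.3904) = 0.6768.
C_D = 0.555×1.53/(0.262−0.555) × (0.4374−0.6768) = (-2.898)×(-0.2394) = 0.6939 mol·L⁻¹.

0.694 mol·L⁻¹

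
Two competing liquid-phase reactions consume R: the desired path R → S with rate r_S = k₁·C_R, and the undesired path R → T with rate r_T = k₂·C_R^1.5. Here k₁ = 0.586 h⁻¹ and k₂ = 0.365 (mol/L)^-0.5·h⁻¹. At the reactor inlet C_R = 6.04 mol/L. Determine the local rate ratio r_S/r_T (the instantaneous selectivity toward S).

0.653

S_{S/T} = r_S/r_T = (k₁·C_R)/(k₂·C_R^1.5) = (k₁/k₂)·C_R^-0.5.
= (0.586×6.040) / (0.365×6.040^1.5) = 3.539/5.418 = 0.653.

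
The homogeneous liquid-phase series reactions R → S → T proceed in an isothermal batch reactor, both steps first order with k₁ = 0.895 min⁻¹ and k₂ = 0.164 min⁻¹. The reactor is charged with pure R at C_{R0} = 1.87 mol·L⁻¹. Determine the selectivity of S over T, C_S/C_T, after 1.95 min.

4.51

For first-order series with pure R initially, C_S(t) = k₁C_{R0}/(k₂−k₁)·(e^(−k₁t) − e^(−k₂t)).
e^(−k₁t) = e^(−0.895×1.95) = e^(−1.745) = 0.1746; e^(−k₂t) = e^(−0.3198) = 0.7263.
C_S = 0.895×1.87/(0.164−0.895) × (0.1746−0.7263) = (-2.290)×(-0.5517) = 1.263 mol·L⁻¹.
C_R = C_{R0}e^(−k₁t) = 0.3265 mol·L⁻¹, so C_T = C_{R0}−C_R−C_S = 0.2804 mol·L⁻¹; C_S/C_T = 4.51.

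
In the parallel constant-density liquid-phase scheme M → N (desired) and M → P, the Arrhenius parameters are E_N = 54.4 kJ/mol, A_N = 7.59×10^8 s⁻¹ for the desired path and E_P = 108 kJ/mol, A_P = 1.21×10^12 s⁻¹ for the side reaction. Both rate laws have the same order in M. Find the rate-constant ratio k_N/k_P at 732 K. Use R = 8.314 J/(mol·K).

4.19

With equal orders, S_{N/P} = k_N/k_P = (A_N/A_P)·exp[(E_P−E_N)/(RT)].
(E_P−E_N)/(RT) = (108−54.4)×10³/(8.314×732) = 53600/6086 = 8.807.
k_N/k_P = (7.59×10^8/1.21×10^12)·exp(8.807) = 6.273×10^-4 × 6683 = 4.19.
Since E_N < E_P, lowering the temperature improves selectivity toward N.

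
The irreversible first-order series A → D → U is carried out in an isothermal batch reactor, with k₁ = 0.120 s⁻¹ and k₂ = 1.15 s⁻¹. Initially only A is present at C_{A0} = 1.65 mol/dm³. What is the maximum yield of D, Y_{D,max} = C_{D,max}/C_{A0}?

0.0802

For a first-order series the maximum intermediate yield is C_{D,max}/C_{A0} = (k₁/k₂)^[k₂/(k₂−k₁)].
= (0.120/1.15)^(1.15/(1.15−0.120)) = (0.1043)^(1.117) = 0.08019.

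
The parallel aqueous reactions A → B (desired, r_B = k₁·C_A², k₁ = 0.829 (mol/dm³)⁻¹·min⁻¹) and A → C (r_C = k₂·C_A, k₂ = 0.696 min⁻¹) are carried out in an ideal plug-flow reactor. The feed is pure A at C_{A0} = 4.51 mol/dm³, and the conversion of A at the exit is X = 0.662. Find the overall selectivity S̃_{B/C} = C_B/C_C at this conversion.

C_A = C_{A0}(1−X) = 1.524 mol/dm³.
Along a PFR/batch, dC_C/dC_A = −r_C/(r_B+r_C) = −k₂/(k₂+k₁·C_A).
Integrating from C_{A0} to C_A: C_C = (0.696/0.829)·ln[(0.696+0.829·4.51)/(0.696+0.829·1.52)] = 0.8396·ln(4.435/1.960) = 0.6857 mol/dm³.
Then C_B = (C_{A0}−C_A) − C_C = 2.986 − 0.6857 = 2.300 mol/dm³.
S̃_{B/C} = C_B/C_C = 2.300/0.6857 = 3.35.

3.35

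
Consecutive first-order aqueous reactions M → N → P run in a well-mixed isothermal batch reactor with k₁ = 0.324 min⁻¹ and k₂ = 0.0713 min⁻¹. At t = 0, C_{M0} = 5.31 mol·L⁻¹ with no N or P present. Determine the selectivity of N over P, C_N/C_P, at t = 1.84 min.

Solving the coupled first-order balances gives C_N(t) = [k₁/(k₂−k₁)]·C_{M0}·(e^(−k₁t) − e^(−k₂t)).
e^(−k₁t) = e^(−0.324×1.84) = e^(−0.5962) = 0.5509; e^(−k₂t) = e^(−0.1312) = 0.8770.
C_N = 0.324×5.31/(0.0713−0.324) × (0.5509−0.8770) = (-6.808)×(-0.3261) = 2.220 mol·L⁻¹.
C_M = C_{M0}e^(−k₁t) = 2.925 mol·L⁻¹, so C_P = C_{M0}−C_M−C_N = 0.1643 mol·L⁻¹; C_N/C_P = 13.5.

13.5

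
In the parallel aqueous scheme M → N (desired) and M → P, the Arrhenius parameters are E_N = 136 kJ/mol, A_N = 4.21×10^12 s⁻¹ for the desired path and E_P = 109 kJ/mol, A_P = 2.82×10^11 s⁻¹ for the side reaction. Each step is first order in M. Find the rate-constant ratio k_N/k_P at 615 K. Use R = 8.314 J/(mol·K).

0.0760

With equal orders, S_{N/P} = k_N/k_P = (A_N/A_P)·exp[(E_P−E_N)/(RT)].
(E_P−E_N)/(RT) = (109−136)×10³/(8.314×615) = -27000/5113 = -5.281.
k_N/k_P = (4.21×10^12/2.82×10^11)·exp(-5.281) = 14.93 × 0.005090 = 0.0760.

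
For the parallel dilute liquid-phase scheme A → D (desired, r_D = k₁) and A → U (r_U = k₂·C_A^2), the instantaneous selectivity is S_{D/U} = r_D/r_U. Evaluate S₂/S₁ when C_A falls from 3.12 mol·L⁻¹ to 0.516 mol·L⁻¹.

S_{D/U} = (k₁/k₂)·C_A^-2, so S₂/S₁ = (C_{A,2}/C_{A,1})^-2.
= (0.516/3.12)^(-2) = (0.1654)^(-2) = 36.6.
Selectivity toward D rises as C_A falls — low-concentration operation is favoured.

36.6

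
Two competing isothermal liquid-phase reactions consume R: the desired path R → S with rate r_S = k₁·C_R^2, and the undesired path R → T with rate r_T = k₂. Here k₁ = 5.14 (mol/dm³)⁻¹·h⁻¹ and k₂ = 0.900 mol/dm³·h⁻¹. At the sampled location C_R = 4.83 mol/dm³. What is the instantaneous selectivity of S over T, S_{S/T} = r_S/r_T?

S_{S/T} = r_S/r_T = (k₁·C_R^2)/(k₂) = (k₁/k₂)·C_R^2.
= (5.14×4.830^2) / (0.900) = 119.9/0.9000 = 133.

133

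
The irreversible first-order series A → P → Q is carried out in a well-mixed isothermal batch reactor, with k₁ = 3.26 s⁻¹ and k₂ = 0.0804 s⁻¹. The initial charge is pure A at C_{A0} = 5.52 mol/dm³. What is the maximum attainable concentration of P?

5.03 mol/dm³

Evaluating C_P at t_opt = ln(k₂/k₁)/(k₂−k₁) gives C_{P,max}/C_{A0} = (k₁/k₂)^[k₂/(k₂−k₁)].
= (3.26/0.0804)^(0.0804/(0.0804−3.26)) = (40.55)^(-0.02529) = 0.9106.
C_{P,max} = 0.9106×5.52 = 5.03 mol/dm³.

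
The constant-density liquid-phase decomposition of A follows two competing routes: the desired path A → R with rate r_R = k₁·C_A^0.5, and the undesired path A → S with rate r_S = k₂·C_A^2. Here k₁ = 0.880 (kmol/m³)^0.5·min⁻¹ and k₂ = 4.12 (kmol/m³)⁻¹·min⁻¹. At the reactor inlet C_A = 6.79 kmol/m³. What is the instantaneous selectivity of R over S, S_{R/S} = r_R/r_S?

S_{R/S} = r_R/r_S = (k₁·C_A^0.5)/(k₂·C_A^2) = (k₁/k₂)·C_A^-1.5.
= (0.880×6.790^0.5) / (4.12×6.790^2) = 2.293/189.9 = 0.0121.
The undesired path is higher order in A, so low C_A (CSTR or dilute feed) favours R.

0.0121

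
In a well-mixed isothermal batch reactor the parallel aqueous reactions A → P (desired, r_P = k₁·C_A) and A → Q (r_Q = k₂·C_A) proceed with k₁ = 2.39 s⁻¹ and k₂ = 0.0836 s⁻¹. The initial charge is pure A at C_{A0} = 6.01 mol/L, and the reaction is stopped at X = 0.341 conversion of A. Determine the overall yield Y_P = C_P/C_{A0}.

C_A = C_{A0}(1−X) = 3.961 mol/L.
Both paths are first order in A, so the instantaneous fraction to P is constant: dC_P/d(−C_A) = k₁/(k₁+k₂) = 0.9662.
C_P = 0.9662·(C_{A0}−C_A) = 0.9662×2.049 = 1.98 mol/L.
Y_P = C_P/C_{A0} = 1.980/6.01 = 0.329.

0.329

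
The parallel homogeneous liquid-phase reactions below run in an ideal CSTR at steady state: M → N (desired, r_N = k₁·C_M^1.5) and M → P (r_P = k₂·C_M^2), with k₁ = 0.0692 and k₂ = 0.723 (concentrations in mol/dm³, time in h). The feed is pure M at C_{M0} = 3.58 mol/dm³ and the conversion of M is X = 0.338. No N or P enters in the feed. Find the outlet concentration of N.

0.0708 mol/dm³

Exit C_M = C_{M0}(1−X) = 3.58×0.662 = 2.370 mol/dm³.
In a CSTR the entire volume is at exit conditions, so r_N = 0.0692×2.370^1.5 = 0.2525 and r_P = 0.723×2.370^2 = 4.061.
Fraction of consumed M going to N: r_N/(r_N+r_P) = 0.05853.
C_N = 0.05853·C_{M0}·X = 0.05853×3.58×0.338 = 0.0708 mol/dm³.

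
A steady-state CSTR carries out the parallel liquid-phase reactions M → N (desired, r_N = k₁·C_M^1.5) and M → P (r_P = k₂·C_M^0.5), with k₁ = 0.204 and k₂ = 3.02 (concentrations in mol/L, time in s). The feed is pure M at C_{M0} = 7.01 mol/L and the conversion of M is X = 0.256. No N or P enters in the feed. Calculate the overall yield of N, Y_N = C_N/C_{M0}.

Exit C_M = C_{M0}(1−X) = 7.01×0.744 = 5.215 mol/L.
Rates in a CSTR are evaluated at the outlet concentration: r_N = 0.204×5.215^1.5 = 2.430, r_P = 3.02×5.215^0.5 = 6.897.
Fraction of consumed M going to N: r_N/(r_N+r_P) = 0.2605.
C_N = 0.2605·C_{M0}·X = 0.2605×7.01×0.256 = 0.468 mol/L; Y_N = C_N/C_{M0} = 0.0667.

0.0667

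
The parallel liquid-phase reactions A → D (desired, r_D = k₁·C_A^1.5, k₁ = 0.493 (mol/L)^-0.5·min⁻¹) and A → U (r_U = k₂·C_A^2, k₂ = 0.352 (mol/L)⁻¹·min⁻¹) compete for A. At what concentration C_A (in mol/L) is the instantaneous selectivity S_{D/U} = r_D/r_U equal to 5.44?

S_{D/U} = (k₁/k₂)·C_A^-0.5 ⇒ C_A = (S·k₂/k₁)^(-2).
= (5.44×0.352/0.493)^(-2) = (3.884)^(-2) = 0.0663 mol/L.

0.0663 mol/L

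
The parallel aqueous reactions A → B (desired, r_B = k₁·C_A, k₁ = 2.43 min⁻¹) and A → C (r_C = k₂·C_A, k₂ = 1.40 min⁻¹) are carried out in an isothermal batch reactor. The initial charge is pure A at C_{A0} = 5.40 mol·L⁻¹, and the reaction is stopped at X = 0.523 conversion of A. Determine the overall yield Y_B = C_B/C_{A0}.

0.332

C_A = C_{A0}(1−X) = 2.576 mol·L⁻¹.
Both paths are first order in A, so the instantaneous fraction to B is constant: dC_B/d(−C_A) = k₁/(k₁+k₂) = 0.6345.
C_B = 0.6345·(C_{A0}−C_A) = 0.6345×2.824 = 1.79 mol·L⁻¹.
Y_B = C_B/C_{A0} = 1.792/5.40 = 0.332.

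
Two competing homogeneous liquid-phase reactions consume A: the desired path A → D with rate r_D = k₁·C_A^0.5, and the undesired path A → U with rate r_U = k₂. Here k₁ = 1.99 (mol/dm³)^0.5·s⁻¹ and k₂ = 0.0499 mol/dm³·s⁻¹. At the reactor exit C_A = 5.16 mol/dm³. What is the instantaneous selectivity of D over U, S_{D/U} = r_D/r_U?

S_{D/U} = r_D/r_U = (k₁·C_A^0.5)/(k₂) = (k₁/k₂)·C_A^0.5.
= (1.99×5.160^0.5) / (0.0499) = 4.520/0.04990 = 90.6.

90.6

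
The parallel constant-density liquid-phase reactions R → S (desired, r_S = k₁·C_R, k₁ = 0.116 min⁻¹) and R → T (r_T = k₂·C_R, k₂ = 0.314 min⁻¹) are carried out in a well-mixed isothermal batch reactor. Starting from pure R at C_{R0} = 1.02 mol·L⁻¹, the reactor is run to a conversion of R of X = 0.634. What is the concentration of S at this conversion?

0.174 mol·L⁻¹

C_R = C_{R0}(1−X) = 0.3733 mol·L⁻¹.
Both paths are first order in R, so the instantaneous fraction to S is constant: dC_S/d(−C_R) = k₁/(k₁+k₂) = 0.2698.
C_S = 0.2698·(C_{R0}−C_R) = 0.2698×0.6467 = 0.174 mol·L⁻¹.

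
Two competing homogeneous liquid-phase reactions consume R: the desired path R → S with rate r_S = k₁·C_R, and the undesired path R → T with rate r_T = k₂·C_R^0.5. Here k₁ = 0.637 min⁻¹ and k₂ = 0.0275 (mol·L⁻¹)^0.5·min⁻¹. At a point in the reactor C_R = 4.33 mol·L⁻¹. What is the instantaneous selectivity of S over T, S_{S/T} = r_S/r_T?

48.2

S_{S/T} = r_S/r_T = (k₁·C_R)/(k₂·C_R^0.5) = (k₁/k₂)·C_R^0.5.
= (0.637×4.330) / (0.0275×4.330^0.5) = 2.758/0.05722 = 48.2.
Since the desired path is higher order in R, keeping C_R high (PFR or concentrated feed) favours S.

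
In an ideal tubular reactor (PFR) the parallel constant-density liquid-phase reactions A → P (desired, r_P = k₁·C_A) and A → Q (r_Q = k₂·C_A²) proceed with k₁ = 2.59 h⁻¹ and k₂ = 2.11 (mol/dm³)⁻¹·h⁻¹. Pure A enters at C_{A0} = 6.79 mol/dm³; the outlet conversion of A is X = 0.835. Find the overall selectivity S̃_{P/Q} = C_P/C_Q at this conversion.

0.362

C_A = C_{A0}(1−X) = 1.120 mol/dm³.
Along a PFR/batch, dC_P/dC_A = −r_P/(r_P+r_Q) = −k₁/(k₁+k₂·C_A).
Integrating from C_{A0} to C_A: C_P = (2.59/2.11)·ln[(2.59+2.11·6.79)/(2.59+2.11·1.12)] = 1.227·ln(16.92/4.954) = 1.508 mol/dm³.
C_Q = (C_{A0}−C_A)−C_P = 4.162 mol/dm³; S̃_{P/Q} = 1.508/4.162 = 0.362.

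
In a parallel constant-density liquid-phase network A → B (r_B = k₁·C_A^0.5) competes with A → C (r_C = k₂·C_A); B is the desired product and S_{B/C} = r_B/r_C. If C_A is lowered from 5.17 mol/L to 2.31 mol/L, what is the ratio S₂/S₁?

1.50

S_{B/C} = (k₁/k₂)·C_A^-0.5, so S₂/S₁ = (C_{A,2}/C_{A,1})^-0.5.
= (2.31/5.17)^(-0.5) = (0.4468)^(-0.5) = 1.50.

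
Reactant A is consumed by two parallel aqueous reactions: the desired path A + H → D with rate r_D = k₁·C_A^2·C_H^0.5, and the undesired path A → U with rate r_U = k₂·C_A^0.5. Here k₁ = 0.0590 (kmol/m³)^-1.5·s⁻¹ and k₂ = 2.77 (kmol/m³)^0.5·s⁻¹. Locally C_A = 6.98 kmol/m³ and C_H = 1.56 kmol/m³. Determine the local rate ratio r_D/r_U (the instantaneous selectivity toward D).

0.491

S_{D/U} = r_D/r_U = (k₁·C_A^2·C_H^0.5)/(k₂·C_A^0.5) = (k₁/k₂)·C_A^1.5·C_H^0.5.
= (0.0590×6.980^2×1.560^0.5) / (2.77×6.980^0.5) = 3.590/7.318 = 0.491.
Since the desired path is higher order in A, keeping C_A high (PFR or concentrated feed) favours D.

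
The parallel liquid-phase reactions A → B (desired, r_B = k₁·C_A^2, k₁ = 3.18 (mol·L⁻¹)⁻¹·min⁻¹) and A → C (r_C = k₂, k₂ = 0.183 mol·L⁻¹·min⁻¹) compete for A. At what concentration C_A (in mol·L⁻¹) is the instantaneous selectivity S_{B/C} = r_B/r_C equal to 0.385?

S_{B/C} = (k₁/k₂)·C_A^2 ⇒ C_A = (S·k₂/k₁)^(0.5).
= (0.385×0.183/3.18)^(0.5) = (0.02216)^(0.5) = 0.149 mol·L⁻¹.

0.149 mol·L⁻¹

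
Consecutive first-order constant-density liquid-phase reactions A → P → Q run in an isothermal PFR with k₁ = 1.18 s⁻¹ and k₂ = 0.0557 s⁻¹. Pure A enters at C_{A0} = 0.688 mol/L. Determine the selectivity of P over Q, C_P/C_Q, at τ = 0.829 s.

Solving the coupled first-order balances gives C_P(τ) = [k₁/(k₂−k₁)]·C_{A0}·(e^(−k₁τ) − e^(−k₂τ)).
e^(−k₁τ) = e^(−1.18×0.829) = e^(−0.9782) = 0.3760; e^(−k₂τ) = e^(−0.04618) = 0.9549.
C_P = 1.18×0.688/(0.0557−1.18) × (0.3760−0.9549) = (-0.7221)×(-0.5789) = 0.4180 mol/L.
C_A = C_{A0}e^(−k₁τ) = 0.2587 mol/L, so C_Q = C_{A0}−C_A−C_P = 0.01131 mol/L; C_P/C_Q = 36.9.

36.9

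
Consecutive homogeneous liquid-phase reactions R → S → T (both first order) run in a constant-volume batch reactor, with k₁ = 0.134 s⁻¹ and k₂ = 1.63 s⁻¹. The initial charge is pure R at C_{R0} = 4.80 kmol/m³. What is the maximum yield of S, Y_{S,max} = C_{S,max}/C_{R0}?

0.0657

At the optimum, C_{S,max}/C_{R0} = (k₁/k₂)^[k₂/(k₂−k₁)].
= (0.134/1.63)^(1.63/(1.63−0.134)) = (0.08221)^(1.090) = 0.06572.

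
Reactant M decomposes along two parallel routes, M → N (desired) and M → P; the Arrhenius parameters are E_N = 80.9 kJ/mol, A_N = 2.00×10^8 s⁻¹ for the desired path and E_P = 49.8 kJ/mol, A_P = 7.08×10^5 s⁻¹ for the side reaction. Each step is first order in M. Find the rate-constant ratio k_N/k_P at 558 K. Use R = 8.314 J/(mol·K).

0.346

k_N/k_P = (A_N/A_P)·exp[−(E_N−E_P)/(RT)] = (A_N/A_P)·exp[(E_P−E_N)/(RT)].
(E_P−E_N)/(RT) = (49.8−80.9)×10³/(8.314×558) = -31100/4639 = -6.704.
k_N/k_P = (2.00×10^8/7.08×10^5)·exp(-6.704) = 282.5 × 0.001226 = 0.346.
Since E_N > E_P, raising the temperature improves selectivity toward N.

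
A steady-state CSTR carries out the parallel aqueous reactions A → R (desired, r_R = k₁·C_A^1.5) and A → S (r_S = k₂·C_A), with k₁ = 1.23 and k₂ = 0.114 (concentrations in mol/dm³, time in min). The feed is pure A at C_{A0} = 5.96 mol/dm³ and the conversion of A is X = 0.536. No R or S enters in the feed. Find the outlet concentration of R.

Exit C_A = C_{A0}(1−X) = 5.96×0.464 = 2.765 mol/dm³.
A CSTR operates uniformly at the exit composition, giving r_R = 5.657 and r_S = 0.3153 (each k·C_A^n at C_A = 2.765).
Fraction of consumed A going to R: r_R/(r_R+r_S) = 0.9472.
C_R = 0.9472·C_{A0}·X = 0.9472×5.96×0.536 = 3.03 mol/dm³.

3.03 mol/dm³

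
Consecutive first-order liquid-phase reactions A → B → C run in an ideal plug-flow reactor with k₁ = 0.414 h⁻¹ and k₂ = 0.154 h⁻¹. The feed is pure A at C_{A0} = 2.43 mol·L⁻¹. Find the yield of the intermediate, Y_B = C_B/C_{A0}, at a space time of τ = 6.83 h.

0.462

For first-order series with pure A initially, C_B(τ) = k₁C_{A0}/(k₂−k₁)·(e^(−k₁τ) − e^(−k₂τ)).
e^(−k₁τ) = e^(−0.414×6.83) = e^(−2.828) = 0.05915; e^(−k₂τ) = e^(−1.052) = 0.3493.
C_B = 0.414×2.43/(0.154−0.414) × (0.05915−0.3493) = (-3.869)×(-0.2901) = 1.123 mol·L⁻¹.
Y_B = C_B/C_{A0} = 1.123/2.43 = 0.462.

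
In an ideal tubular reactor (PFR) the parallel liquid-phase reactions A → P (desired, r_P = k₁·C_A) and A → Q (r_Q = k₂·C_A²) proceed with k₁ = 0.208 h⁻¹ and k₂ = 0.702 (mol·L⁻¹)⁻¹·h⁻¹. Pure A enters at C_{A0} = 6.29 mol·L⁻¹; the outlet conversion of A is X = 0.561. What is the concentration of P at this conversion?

C_A = C_{A0}(1−X) = 2.761 mol·L⁻¹.
Along a PFR/batch, dC_P/dC_A = −r_P/(r_P+r_Q) = −k₁/(k₁+k₂·C_A).
Integrating from C_{A0} to C_A: C_P = (0.208/0.702)·ln[(0.208+0.702·6.29)/(0.208+0.702·2.76)] = 0.2963·ln(4.624/2.146) = 0.2274 mol·L⁻¹.

0.227 mol·L⁻¹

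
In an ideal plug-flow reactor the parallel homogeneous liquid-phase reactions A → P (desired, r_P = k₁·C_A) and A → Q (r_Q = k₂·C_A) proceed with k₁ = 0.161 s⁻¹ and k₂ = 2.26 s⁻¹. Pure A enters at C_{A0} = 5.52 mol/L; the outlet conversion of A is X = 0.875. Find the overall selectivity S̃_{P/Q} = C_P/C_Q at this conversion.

C_A = C_{A0}(1−X) = 0.6900 mol/L.
Both paths are first order in A, so the instantaneous fraction to P is constant: dC_P/d(−C_A) = k₁/(k₁+k₂) = 0.06650.
C_P = 0.06650·(C_{A0}−C_A) = 0.06650×4.830 = 0.321 mol/L.
C_Q = (C_{A0}−C_A)−C_P = 4.509 mol/L; S̃_{P/Q} = 0.3212/4.509 = 0.0712.

0.0712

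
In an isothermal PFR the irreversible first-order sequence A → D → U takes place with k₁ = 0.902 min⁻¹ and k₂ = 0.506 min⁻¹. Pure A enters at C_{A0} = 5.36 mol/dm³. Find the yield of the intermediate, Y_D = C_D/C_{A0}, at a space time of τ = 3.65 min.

0.275

For first-order series with pure A initially, C_D(τ) = k₁C_{A0}/(k₂−k₁)·(e^(−k₁τ) − e^(−k₂τ)).
e^(−k₁τ) = e^(−0.902×3.65) = e^(−3.292) = 0.03717; e^(−k₂τ) = e^(−1.847) = 0.1577.
C_D = 0.902×5.36/(0.506−0.902) × (0.03717−0.1577) = (-12.21)×(-0.1206) = 1.472 mol/dm³.
Y_D = C_D/C_{A0} = 1.472/5.36 = 0.275.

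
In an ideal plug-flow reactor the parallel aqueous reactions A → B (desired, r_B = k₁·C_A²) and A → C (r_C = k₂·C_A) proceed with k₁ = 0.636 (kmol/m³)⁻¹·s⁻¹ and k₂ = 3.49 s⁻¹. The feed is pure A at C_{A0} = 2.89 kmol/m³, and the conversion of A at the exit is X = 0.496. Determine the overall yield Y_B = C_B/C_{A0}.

C_A = C_{A0}(1−X) = 1.457 kmol/m³.
Along a PFR/batch, dC_C/dC_A = −r_C/(r_B+r_C) = −k₂/(k₂+k₁·C_A).
Integrating from C_{A0} to C_A: C_C = (3.49/0.636)·ln[(3.49+0.636·2.89)/(3.49+0.636·1.46)] = 5.487·ln(5.328/4.416) = 1.030 kmol/m³.
Then C_B = (C_{A0}−C_A) − C_C = 1.433 − 1.030 = 0.4036 kmol/m³.
Y_B = C_B/C_{A0} = 0.4036/2.89 = 0.140.

0.140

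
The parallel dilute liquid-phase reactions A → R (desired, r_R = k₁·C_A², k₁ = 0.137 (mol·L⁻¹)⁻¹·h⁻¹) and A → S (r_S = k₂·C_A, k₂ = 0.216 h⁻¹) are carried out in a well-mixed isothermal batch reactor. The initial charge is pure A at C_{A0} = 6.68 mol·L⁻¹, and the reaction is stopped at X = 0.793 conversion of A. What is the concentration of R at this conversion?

3.68 mol·L⁻¹

C_A = C_{A0}(1−X) = 1.383 mol·L⁻¹.
Along a PFR/batch, dC_S/dC_A = −r_S/(r_R+r_S) = −k₂/(k₂+k₁·C_A).
Integrating from C_{A0} to C_A: C_S = (0.216/0.137)·ln[(0.216+0.137·6.68)/(0.216+0.137·1.38)] = 1.577·ln(1.131/0.4054) = 1.618 mol·L⁻¹.
Then C_R = (C_{A0}−C_A) − C_S = 5.297 − 1.618 = 3.680 mol·L⁻¹.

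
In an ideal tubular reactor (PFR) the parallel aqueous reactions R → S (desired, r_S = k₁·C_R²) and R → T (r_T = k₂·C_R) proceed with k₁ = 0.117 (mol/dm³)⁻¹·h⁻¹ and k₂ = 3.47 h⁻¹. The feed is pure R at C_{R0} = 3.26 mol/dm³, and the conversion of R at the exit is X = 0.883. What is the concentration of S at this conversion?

0.165 mol/dm³

C_R = C_{R0}(1−X) = 0.3814 mol/dm³.
Along a PFR/batch, dC_T/dC_R = −r_T/(r_S+r_T) = −k₂/(k₂+k₁·C_R).
Integrating from C_{R0} to C_R: C_T = (3.47/0.117)·ln[(3.47+0.117·3.26)/(3.47+0.117·0.381)] = 29.66·ln(3.851/3.515) = 2.714 mol/dm³.
Then C_S = (C_{R0}−C_R) − C_T = 2.879 − 2.714 = 0.1646 mol/dm³.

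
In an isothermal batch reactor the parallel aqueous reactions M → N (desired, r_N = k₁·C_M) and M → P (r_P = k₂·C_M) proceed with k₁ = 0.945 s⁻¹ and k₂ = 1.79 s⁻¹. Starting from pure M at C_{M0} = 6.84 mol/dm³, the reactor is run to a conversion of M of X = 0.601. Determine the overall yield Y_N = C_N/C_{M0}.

C_M = C_{M0}(1−X) = 2.729 mol/dm³.
Both paths are first order in M, so the instantaneous fraction to N is constant: dC_N/d(−C_M) = k₁/(k₁+k₂) = 0.3455.
C_N = 0.3455·(C_{M0}−C_M) = 0.3455×4.111 = 1.42 mol/dm³.
Y_N = C_N/C_{M0} = 1.420/6.84 = 0.208.

0.208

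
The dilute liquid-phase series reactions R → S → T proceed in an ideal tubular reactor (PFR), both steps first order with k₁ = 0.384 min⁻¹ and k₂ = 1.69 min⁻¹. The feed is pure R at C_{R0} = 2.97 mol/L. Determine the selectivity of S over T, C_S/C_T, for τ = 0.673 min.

Solving the coupled first-order balances gives C_S(τ) = [k₁/(k₂−k₁)]·C_{R0}·(e^(−k₁τ) − e^(−k₂τ)).
e^(−k₁τ) = e^(−0.384×0.673) = e^(−0.2584) = 0.7723; e^(−k₂τ) = e^(−1.137) = 0.3207.
C_S = 0.384×2.97/(1.69−0.384) × (0.7723−0.3207) = 0.8733×0.4516 = 0.3944 mol/L.
C_R = C_{R0}e^(−k₁τ) = 2.294 mol/L, so C_T = C_{R0}−C_R−C_S = 0.2820 mol/L; C_S/C_T = 1.40.

1.40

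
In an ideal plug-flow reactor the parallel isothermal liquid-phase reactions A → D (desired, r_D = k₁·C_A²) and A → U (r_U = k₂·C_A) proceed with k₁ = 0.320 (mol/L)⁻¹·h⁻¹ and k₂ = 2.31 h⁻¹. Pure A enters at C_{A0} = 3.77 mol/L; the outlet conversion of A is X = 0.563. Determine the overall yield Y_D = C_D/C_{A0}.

C_A = C_{A0}(1−X) = 1.647 mol/L.
Along a PFR/batch, dC_U/dC_A = −r_U/(r_D+r_U) = −k₂/(k₂+k₁·C_A).
Integrating from C_{A0} to C_A: C_U = (2.31/0.320)·ln[(2.31+0.320·3.77)/(2.31+0.320·1.65)] = 7.219·ln(3.516/2.837) = 1.549 mol/L.
Then C_D = (C_{A0}−C_A) − C_U = 2.123 − 1.549 = 0.5732 mol/L.
Y_D = C_D/C_{A0} = 0.5732/3.77 = 0.152.

0.152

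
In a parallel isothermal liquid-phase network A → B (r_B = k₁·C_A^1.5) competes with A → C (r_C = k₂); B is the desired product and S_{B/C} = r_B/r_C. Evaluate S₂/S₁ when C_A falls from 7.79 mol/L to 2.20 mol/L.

0.150

S_{B/C} = (k₁/k₂)·C_A^1.5, so S₂/S₁ = (C_{A,2}/C_{A,1})^1.5.
= (2.20/7.79)^1.5 = (0.2824)^1.5 = 0.150.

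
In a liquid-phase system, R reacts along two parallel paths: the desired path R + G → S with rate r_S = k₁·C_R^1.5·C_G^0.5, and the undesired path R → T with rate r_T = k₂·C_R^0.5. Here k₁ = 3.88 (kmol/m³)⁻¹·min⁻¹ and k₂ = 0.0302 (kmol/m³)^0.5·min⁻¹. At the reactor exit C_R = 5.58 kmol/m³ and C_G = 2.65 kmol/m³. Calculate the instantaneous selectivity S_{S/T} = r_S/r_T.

S_{S/T} = r_S/r_T = (k₁·C_R^1.5·C_G^0.5)/(k₂·C_R^0.5) = (k₁/k₂)·C_R·C_G^0.5.
= (3.88×5.580^1.5×2.650^0.5) / (0.0302×5.580^0.5) = 83.25/0.07134 = 1167.
Since the desired path is higher order in R, keeping C_R high (PFR or concentrated feed) favours S.

1167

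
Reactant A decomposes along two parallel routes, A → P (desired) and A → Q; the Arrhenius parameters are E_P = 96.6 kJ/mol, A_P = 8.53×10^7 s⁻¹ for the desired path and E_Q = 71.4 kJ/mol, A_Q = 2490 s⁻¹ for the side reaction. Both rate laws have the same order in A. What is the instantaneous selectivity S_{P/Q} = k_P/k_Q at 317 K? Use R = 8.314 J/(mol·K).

With equal orders, S_{P/Q} = k_P/k_Q = (A_P/A_Q)·exp[(E_Q−E_P)/(RT)].
(E_Q−E_P)/(RT) = (71.4−96.6)×10³/(8.314×317) = -25200/2636 = -9.562.
k_P/k_Q = (8.53×10^7/2490)·exp(-9.562) = 34257 × 7.038×10^-5 = 2.41.

2.41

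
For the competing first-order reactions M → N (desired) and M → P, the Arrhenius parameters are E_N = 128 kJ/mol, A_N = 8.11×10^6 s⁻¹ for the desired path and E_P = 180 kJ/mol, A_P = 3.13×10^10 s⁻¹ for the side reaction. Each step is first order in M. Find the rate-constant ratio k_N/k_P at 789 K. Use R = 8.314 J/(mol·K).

0.718

Since both paths have the same order in M, the concentration cancels and S_{N/P} = k_N/k_P = (A_N/A_P)·exp[(E_P−E_N)/(RT)].
(E_P−E_N)/(RT) = (180−128)×10³/(8.314×789) = 52000/6560 = 7.927.
k_N/k_P = (8.11×10^6/3.13×10^10)·exp(7.927) = 2.591×10^-4 × 2771 = 0.718.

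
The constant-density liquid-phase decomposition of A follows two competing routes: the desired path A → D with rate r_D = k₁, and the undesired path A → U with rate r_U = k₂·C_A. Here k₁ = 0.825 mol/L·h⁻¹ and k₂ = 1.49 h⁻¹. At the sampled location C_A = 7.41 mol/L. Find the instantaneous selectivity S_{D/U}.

0.0747

S_{D/U} = r_D/r_U = (k₁)/(k₂·C_A) = (k₁/k₂)·C_A⁻¹.
= (0.825) / (1.49×7.410) = 0.8250/11.04 = 0.0747.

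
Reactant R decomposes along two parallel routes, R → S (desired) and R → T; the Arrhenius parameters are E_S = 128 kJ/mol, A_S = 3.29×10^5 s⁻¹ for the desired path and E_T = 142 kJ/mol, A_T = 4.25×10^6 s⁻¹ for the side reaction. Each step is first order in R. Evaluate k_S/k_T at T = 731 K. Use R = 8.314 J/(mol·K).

Since both paths have the same order in R, the concentration cancels and S_{S/T} = k_S/k_T = (A_S/A_T)·exp[(E_T−E_S)/(RT)].
(E_T−E_S)/(RT) = (142−128)×10³/(8.314×731) = 14000/6078 = 2.304.
k_S/k_T = (3.29×10^5/4.25×10^6)·exp(2.304) = 0.07741 × 10.01 = 0.775.
Since E_S < E_T, lowering the temperature improves selectivity toward S.

0.775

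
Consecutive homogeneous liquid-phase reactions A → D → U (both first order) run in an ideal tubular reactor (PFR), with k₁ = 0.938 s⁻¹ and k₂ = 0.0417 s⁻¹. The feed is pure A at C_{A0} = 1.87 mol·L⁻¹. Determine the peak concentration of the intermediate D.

At the optimum, C_{D,max}/C_{A0} = (k₁/k₂)^[k₂/(k₂−k₁)].
= (0.938/0.0417)^(0.0417/(0.0417−0.938)) = (22.49)^(-0.04652) = 0.8652.
C_{D,max} = 0.8652×1.87 = 1.62 mol·L⁻¹.

1.62 mol·L⁻¹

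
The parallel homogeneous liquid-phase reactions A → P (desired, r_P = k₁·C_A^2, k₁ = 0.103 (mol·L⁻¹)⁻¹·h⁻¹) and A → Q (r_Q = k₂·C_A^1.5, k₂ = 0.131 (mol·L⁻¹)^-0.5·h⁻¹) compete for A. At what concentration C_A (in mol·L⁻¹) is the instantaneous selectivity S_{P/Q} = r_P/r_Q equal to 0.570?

0.526 mol·L⁻¹

S_{P/Q} = (k₁/k₂)·C_A^0.5 ⇒ C_A = (S·k₂/k₁)^(2).
= (0.570×0.131/0.103)^(2) = (0.7250)^(2) = 0.526 mol·L⁻¹.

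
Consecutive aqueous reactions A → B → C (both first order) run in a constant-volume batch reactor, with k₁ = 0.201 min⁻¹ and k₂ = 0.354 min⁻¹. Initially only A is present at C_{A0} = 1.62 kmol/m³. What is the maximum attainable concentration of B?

For a first-order series the maximum intermediate yield is C_{B,max}/C_{A0} = (k₁/k₂)^[k₂/(k₂−k₁)].
= (0.201/0.354)^(0.354/(0.354−0.201)) = (0.5678)^(2.314) = 0.2699.
C_{B,max} = 0.2699×1.62 = 0.437 kmol/m³.

0.437 kmol/m³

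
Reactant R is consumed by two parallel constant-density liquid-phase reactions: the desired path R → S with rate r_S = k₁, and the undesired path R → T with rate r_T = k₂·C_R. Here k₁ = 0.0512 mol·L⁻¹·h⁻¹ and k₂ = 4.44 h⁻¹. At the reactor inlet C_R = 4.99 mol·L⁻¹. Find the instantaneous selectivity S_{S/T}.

S_{S/T} = r_S/r_T = (k₁)/(k₂·C_R) = (k₁/k₂)·C_R⁻¹.
= (0.0512) / (4.44×4.990) = 0.05120/22.16 = 0.00231.
The undesired path is higher order in R, so low C_R (CSTR or dilute feed) favours S.

0.00231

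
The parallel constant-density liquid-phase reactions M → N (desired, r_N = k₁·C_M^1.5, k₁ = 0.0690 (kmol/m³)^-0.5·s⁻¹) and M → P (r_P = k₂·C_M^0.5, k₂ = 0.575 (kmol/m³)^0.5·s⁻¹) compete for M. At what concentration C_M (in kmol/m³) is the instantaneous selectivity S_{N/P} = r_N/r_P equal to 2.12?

S_{N/P} = (k₁/k₂)·C_M ⇒ C_M = S·k₂/k₁.
= 2.12×0.575/0.0690 = 17.7 kmol/m³.

17.7 kmol/m³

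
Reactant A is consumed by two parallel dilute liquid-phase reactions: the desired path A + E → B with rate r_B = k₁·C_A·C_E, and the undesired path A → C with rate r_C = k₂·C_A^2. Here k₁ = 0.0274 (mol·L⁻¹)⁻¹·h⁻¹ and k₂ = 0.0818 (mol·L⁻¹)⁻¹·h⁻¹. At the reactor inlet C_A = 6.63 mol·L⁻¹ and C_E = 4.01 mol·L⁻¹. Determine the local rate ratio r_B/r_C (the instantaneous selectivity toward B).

0.203

S_{B/C} = r_B/r_C = (k₁·C_A·C_E)/(k₂·C_A^2) = (k₁/k₂)·C_A⁻¹·C_E.
= (0.0274×6.630×4.010) / (0.0818×6.630^2) = 0.7285/3.596 = 0.203.
The undesired path is higher order in A, so low C_A (CSTR or dilute feed) favours B.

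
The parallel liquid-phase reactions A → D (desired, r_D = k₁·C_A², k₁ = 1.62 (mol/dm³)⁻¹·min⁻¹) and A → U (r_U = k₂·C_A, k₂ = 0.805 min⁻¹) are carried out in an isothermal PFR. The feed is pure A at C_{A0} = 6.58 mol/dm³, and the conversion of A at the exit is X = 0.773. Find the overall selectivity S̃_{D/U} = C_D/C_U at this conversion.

C_A = C_{A0}(1−X) = 1.494 mol/dm³.
Along a PFR/batch, dC_U/dC_A = −r_U/(r_D+r_U) = −k₂/(k₂+k₁·C_A).
Integrating from C_{A0} to C_A: C_U = (0.805/1.62)·ln[(0.805+1.62·6.58)/(0.805+1.62·1.49)] = 0.4969·ln(11.46/3.225) = 0.6303 mol/dm³.
Then C_D = (C_{A0}−C_A) − C_U = 5.086 − 0.6303 = 4.456 mol/dm³.
S̃_{D/U} = C_D/C_U = 4.456/0.6303 = 7.07.

7.07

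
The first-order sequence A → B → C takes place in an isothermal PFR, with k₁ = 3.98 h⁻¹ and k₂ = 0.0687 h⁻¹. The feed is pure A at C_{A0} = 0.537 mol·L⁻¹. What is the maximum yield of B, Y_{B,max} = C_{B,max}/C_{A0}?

0.931

For a first-order series the maximum intermediate yield is C_{B,max}/C_{A0} = (k₁/k₂)^[k₂/(k₂−k₁)].
= (3.98/0.0687)^(0.0687/(0.0687−3.98)) = (57.93)^(-0.01756) = 0.9312.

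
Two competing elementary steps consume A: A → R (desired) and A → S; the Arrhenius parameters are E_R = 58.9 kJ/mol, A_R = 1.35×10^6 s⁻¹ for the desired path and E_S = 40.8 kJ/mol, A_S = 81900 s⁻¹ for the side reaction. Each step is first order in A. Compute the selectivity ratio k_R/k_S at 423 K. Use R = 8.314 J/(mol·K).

k_R/k_S = (A_R/A_S)·exp[−(E_R−E_S)/(RT)] = (A_R/A_S)·exp[(E_S−E_R)/(RT)].
(E_S−E_R)/(RT) = (40.8−58.9)×10³/(8.314×423) = -18100/3517 = -5.147.
k_R/k_S = (1.35×10^6/81900)·exp(-5.147) = 16.48 × 0.005819 = 0.0959.

0.0959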